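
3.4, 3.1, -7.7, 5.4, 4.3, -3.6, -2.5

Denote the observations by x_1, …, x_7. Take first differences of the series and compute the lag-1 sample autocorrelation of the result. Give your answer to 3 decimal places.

First differences Δx: -0.3, -10.8, 13.1, -1.1, -7.9, 1.1
Mean of differences = -0.9833
Numerator Σ(Δx_t−Δx̄)(Δx_{t+1}−Δx̄) = -160.2053
Denominator Σ(Δx_t−Δx̄)² = 347.3683
r_1(Δx) = -160.2053 / 347.3683 = -0.461

-0.461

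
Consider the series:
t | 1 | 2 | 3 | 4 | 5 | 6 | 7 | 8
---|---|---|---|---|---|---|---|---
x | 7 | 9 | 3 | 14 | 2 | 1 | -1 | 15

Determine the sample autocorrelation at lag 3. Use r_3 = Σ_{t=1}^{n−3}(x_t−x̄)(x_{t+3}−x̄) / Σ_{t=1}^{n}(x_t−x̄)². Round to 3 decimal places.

Mean x̄ = (7 + 9 + 3 + 14 + 2 + 1 − 1 + 15)/8 = 6.2500
Deviations from mean: 0.7500, 2.7500, -3.2500, 7.7500, -4.2500, -5.2500, -7.2500, 8.7500
Σ(x_t−x̄)(x_{t+3}−x̄) = (5.8125) + (-11.6875) + (17.0625) + (-56.1875) + (-37.1875) = -82.1875
Denominator Σ(x_t−x̄)² = 253.5000
r_3 = -82.1875 / 253.5000 = -0.324

-0.324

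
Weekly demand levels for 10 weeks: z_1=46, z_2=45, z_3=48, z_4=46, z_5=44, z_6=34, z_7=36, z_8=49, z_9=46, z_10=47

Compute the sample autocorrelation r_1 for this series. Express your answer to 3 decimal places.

Mean z̄ = (46 + 45 + 48 + 46 + 44 + 34 + 36 + 49 + 46 + 47)/10 = 44.1000
Numerator Σ_{t=1}^{9}(z_t−z̄)(z_{t+1}−z̄) = 70.3900
Denominator Σ(z_t−z̄)² = 226.9000
r_1 = 70.3900 / 226.9000 = 0.310

0.310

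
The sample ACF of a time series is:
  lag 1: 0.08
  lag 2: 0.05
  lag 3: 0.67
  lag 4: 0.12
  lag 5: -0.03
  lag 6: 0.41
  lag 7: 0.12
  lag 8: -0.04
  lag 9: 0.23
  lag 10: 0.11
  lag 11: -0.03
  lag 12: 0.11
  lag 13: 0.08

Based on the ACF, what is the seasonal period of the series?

3

The largest autocorrelation is r_3 = 0.67, with weaker echoes at lags 6 (0.41) and 9 (0.23); the remaining lags stay at or below 0.12.
The dominant spike at lag 3 indicates a seasonal period of 3.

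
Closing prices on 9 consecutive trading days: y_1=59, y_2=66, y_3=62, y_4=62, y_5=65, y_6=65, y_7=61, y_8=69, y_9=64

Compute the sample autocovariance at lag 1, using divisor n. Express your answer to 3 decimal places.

-3.160

Mean ȳ = (59 + 66 + 62 + 62 + 65 + 65 + 61 + 69 + 64)/9 = 63.6667
Σ_{t=1}^{8}(y_t−ȳ)(y_{t+1}−ȳ) = -28.4444
γ_1 = -28.4444 / 9 = -3.160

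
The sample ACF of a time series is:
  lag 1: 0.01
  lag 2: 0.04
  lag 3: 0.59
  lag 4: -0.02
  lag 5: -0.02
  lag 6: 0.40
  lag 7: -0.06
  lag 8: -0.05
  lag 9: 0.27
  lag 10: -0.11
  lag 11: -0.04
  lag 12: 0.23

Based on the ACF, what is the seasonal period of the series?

3

The largest autocorrelation is r_3 = 0.59, with weaker echoes at lags 6 (0.40), 9 (0.27) and 12 (0.23); the remaining lags stay at or below 0.04.
The dominant spike at lag 3 indicates a seasonal period of 3.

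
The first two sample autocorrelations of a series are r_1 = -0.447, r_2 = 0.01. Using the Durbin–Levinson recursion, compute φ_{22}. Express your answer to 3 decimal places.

φ_{22} = (r_2 − r_1²) / (1 − r_1²)
r_1² = (-0.447)² = 0.199809
Numerator = 0.01 − 0.1998 = -0.1898; denominator = 1 − 0.1998 = 0.8002
φ_{22} = -0.1898 / 0.8002 = -0.237

-0.237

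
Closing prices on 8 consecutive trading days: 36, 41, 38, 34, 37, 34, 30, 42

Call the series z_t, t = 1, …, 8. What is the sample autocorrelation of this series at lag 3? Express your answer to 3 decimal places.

0.174

Mean z̄ = (36 + 41 + 38 + 34 + 37 + 34 + 30 + 42)/8 = 36.5000
Numerator Σ_{t=1}^{5}(z_t−z̄)(z_{t+3}−z̄) = 18.7500
Denominator Σ(z_t−z̄)² = 108.0000
r_3 = 18.7500 / 108.0000 = 0.174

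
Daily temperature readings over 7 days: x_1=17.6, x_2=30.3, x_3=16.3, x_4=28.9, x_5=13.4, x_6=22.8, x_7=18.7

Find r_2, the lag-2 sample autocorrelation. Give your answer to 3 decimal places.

0.633

Mean x̄ = (17.6 + 30.3 + 16.3 + 28.9 + 13.4 + 22.8 + 18.7)/7 = 21.1429
Deviations from mean: -3.5429, 9.1571, -4.8429, 7.7571, -7.7429, 1.6571, -2.4429
Numerator Σ_{t=1}^{5}(x_t−x̄)(x_{t+2}−x̄) = 157.4578
Denominator Σ(x_t−x̄)² = 248.6971
r_2 = 157.4578 / 248.6971 = 0.633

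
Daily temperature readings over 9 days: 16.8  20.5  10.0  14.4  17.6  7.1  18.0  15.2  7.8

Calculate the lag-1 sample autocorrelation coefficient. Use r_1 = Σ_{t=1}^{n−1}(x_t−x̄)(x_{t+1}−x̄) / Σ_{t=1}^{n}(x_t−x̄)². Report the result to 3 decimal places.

-0.350

Mean x̄ = (16.8 + 20.5 + 10.0 + 14.4 + 17.6 + 7.1 + 18.0 + 15.2 + 7.8)/9 = 14.1556
Numerator Σ_{t=1}^{8}(x_t−x̄)(x_{t+1}−x̄) = -63.8109
Denominator Σ(x_t−x̄)² = 182.4822
r_1 = -63.8109 / 182.4822 = -0.350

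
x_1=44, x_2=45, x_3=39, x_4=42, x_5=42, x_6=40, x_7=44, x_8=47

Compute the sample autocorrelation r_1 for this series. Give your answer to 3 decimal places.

Mean x̄ = (44 + 45 + 39 + 42 + 42 + 40 + 44 + 47)/8 = 42.8750
Deviations from mean: 1.1250, 2.1250, -3.8750, -0.8750, -0.8750, -2.8750, 1.1250, 4.1250
Numerator Σ_{t=1}^{7}(x_t−x̄)(x_{t+1}−x̄) = 2.2344
Denominator Σ(x_t−x̄)² = 48.8750
r_1 = 2.2344 / 48.8750 = 0.046

0.046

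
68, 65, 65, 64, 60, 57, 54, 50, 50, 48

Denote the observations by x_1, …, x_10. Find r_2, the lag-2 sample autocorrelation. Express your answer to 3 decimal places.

0.480

Mean x̄ = (68 + 65 + 65 + 64 + 60 + 57 + 54 + 50 + 50 + 48)/10 = 58.1000
Numerator Σ_{t=1}^{8}(x_t−x̄)(x_{t+2}−x̄) = 231.7800
Denominator Σ(x_t−x̄)² = 482.9000
r_2 = 231.7800 / 482.9000 = 0.480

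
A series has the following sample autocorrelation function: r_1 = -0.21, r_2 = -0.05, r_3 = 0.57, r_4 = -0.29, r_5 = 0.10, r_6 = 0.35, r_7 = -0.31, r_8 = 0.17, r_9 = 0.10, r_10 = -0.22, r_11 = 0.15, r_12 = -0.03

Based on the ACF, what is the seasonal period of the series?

The largest autocorrelation is r_3 = 0.57, with a weaker echo at lag 6 (0.35); the remaining lags stay at or below 0.17.
The dominant spike at lag 3 indicates a seasonal period of 3.

3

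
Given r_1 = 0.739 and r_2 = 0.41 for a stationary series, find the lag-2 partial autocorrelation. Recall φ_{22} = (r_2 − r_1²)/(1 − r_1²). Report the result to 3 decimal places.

-0.300

φ_{22} = (r_2 − r_1²) / (1 − r_1²)
r_1² = (0.739)² = 0.546121
Numerator = 0.41 − 0.5461 = -0.1361; denominator = 1 − 0.5461 = 0.4539
φ_{22} = -0.1361 / 0.4539 = -0.300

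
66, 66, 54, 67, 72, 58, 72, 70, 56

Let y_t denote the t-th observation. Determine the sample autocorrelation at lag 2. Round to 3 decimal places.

Mean ȳ = (66 + 66 + 54 + 67 + 72 + 58 + 72 + 70 + 56)/9 = 64.5556
Σ(y_t−ȳ)(y_{t+2}−ȳ) = (-15.2469) + (3.5309) + (-78.5802) + (-16.0247) + (55.4198) + (-35.6914) + (-63.6914) = -150.2840
Denominator Σ(y_t−ȳ)² = 378.2222
r_2 = -150.2840 / 378.2222 = -0.397

-0.397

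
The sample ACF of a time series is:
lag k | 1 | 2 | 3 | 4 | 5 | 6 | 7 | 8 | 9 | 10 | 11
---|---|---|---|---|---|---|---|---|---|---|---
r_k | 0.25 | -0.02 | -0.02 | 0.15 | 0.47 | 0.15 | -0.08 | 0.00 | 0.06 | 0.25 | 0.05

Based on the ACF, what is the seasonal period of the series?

5

The largest autocorrelation is r_5 = 0.47; the remaining lags stay at or below 0.25.
The dominant spike at lag 5 indicates a seasonal period of 5.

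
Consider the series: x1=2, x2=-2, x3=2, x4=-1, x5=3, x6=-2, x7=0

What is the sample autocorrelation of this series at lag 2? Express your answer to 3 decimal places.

Mean x̄ = (2 − 2 + 2 − 1 + 3 − 2 + 0)/7 = 0.2857
Deviations from mean: 1.7143, -2.2857, 1.7143, -1.2857, 2.7143, -2.2857, -0.2857
Numerator Σ_{t=1}^{5}(x_t−x̄)(x_{t+2}−x̄) = 12.6939
Denominator Σ(x_t−x̄)² = 25.4286
r_2 = 12.6939 / 25.4286 = 0.499

0.499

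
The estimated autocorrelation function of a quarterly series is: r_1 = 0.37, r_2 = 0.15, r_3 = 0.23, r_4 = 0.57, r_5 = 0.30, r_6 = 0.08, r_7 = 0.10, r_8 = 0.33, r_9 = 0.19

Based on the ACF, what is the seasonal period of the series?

The largest autocorrelation is r_4 = 0.57; the remaining lags stay at or below 0.37. The elevated value at lag 1 (0.37), dropping to 0.15 at lag 2, reflects decaying short-term dependence rather than seasonality.
The dominant spike at lag 4 indicates a seasonal period of 4.

4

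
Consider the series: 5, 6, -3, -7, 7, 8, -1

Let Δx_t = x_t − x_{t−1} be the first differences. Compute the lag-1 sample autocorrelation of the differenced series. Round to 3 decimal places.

First differences Δx: 1, -9, -4, 14, 1, -9
Mean of differences = -1.0000
Numerator Σ(Δx_t−Δx̄)(Δx_{t+1}−Δx̄) = -23.0000
Denominator Σ(Δx_t−Δx̄)² = 370.0000
r_1(Δx) = -23.0000 / 370.0000 = -0.062

-0.062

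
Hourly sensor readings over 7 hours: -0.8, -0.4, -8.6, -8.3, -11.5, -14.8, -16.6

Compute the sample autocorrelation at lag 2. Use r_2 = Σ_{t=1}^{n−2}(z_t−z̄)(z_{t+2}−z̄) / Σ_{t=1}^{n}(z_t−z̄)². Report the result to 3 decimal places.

0.098

Mean z̄ = (-0.8 − 0.4 − 8.6 − 8.3 − 11.5 − 14.8 − 16.6)/7 = -8.7143
Deviations from mean: 7.9143, 8.3143, 0.1143, 0.4143, -2.7857, -6.0857, -7.8857
Σ(z_t−z̄)(z_{t+2}−z̄) = (0.9045) + (3.4445) + (-0.3184) + (-2.5212) + (21.9673) = 23.4767
Denominator Σ(z_t−z̄)² = 238.9286
r_2 = 23.4767 / 238.9286 = 0.098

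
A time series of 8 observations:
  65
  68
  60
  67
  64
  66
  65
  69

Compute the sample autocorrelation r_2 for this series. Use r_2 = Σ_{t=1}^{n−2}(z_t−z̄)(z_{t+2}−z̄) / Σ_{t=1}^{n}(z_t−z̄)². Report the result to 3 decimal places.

0.333

Mean z̄ = (65 + 68 + 60 + 67 + 64 + 66 + 65 + 69)/8 = 65.5000
Deviations from mean: -0.5000, 2.5000, -5.5000, 1.5000, -1.5000, 0.5000, -0.5000, 3.5000
Numerator Σ_{t=1}^{6}(z_t−z̄)(z_{t+2}−z̄) = 18.0000
Denominator Σ(z_t−z̄)² = 54.0000
r_2 = 18.0000 / 54.0000 = 0.333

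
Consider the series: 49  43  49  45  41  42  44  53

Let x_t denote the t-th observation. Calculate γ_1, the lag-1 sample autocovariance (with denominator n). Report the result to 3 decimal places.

-0.633

Mean x̄ = (49 + 43 + 49 + 45 + 41 + 42 + 44 + 53)/8 = 45.7500
Σ_{t=1}^{7}(x_t−x̄)(x_{t+1}−x̄) = -5.0625
γ_1 = -5.0625 / 8 = -0.633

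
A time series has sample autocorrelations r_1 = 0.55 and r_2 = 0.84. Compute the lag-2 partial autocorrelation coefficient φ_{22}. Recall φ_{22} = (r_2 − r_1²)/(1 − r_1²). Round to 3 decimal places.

0.771

φ_{22} = (r_2 − r_1²) / (1 − r_1²)
r_1² = (0.55)² = 0.3025
Numerator = 0.84 − 0.3025 = 0.5375; denominator = 1 − 0.3025 = 0.6975
φ_{22} = 0.5375 / 0.6975 = 0.771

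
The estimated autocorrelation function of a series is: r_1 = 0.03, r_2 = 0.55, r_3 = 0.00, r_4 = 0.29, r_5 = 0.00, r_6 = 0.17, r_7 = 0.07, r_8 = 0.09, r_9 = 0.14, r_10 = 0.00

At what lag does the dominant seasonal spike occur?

The largest autocorrelation is r_2 = 0.55, with weaker echoes at lags 4 (0.29) and 6 (0.17); the remaining lags stay at or below 0.14.
The dominant spike at lag 2 indicates a seasonal period of 2.

2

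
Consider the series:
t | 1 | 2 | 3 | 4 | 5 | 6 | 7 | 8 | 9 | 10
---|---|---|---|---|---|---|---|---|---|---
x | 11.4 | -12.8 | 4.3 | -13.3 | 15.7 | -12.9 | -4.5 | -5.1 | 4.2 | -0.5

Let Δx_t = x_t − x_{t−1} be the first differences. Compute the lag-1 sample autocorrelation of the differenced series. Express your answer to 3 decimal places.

-0.773

First differences Δx: -24.2, 17.1, -17.6, 29.0, -28.6, 8.4, -0.6, 9.3, -4.7
Mean of differences = -1.3222
Numerator Σ(Δx_t−Δx̄)(Δx_{t+1}−Δx̄) = -2328.4205
Denominator Σ(Δx_t−Δx̄)² = 3010.5356
r_1(Δx) = -2328.4205 / 3010.5356 = -0.773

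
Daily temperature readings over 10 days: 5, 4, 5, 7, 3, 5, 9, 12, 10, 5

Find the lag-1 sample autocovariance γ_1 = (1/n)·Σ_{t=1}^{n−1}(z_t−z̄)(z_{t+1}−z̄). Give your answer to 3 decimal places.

3.425

Mean z̄ = (5 + 4 + 5 + 7 + 3 + 5 + 9 + 12 + 10 + 5)/10 = 6.5000
Σ_{t=1}^{9}(z_t−z̄)(z_{t+1}−z̄) = 34.2500
γ_1 = 34.2500 / 10 = 3.425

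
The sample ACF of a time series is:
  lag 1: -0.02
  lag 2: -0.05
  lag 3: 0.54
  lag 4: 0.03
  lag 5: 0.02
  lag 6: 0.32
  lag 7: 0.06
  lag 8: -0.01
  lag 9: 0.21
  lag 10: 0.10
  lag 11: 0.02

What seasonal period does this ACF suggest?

The largest autocorrelation is r_3 = 0.54, with weaker echoes at lags 6 (0.32) and 9 (0.21); the remaining lags stay at or below 0.10.
The dominant spike at lag 3 indicates a seasonal period of 3.

3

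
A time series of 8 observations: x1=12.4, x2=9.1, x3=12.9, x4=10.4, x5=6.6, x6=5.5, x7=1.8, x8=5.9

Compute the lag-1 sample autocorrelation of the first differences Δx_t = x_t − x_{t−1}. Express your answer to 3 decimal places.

-0.378

First differences Δx: -3.3, 3.8, -2.5, -3.8, -1.1, -3.7, 4.1
Mean of differences = -0.9286
Numerator Σ(Δx_t−Δx̄)(Δx_{t+1}−Δx̄) = -27.1008
Denominator Σ(Δx_t−Δx̄)² = 71.6943
r_1(Δx) = -27.1008 / 71.6943 = -0.378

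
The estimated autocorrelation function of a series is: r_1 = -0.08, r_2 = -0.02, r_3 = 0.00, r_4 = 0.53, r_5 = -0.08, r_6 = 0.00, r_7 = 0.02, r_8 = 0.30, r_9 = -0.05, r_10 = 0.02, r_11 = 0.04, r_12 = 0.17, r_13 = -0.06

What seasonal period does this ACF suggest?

The largest autocorrelation is r_4 = 0.53, with weaker echoes at lags 8 (0.30) and 12 (0.17); the remaining lags stay at or below 0.04.
The dominant spike at lag 4 indicates a seasonal period of 4.

4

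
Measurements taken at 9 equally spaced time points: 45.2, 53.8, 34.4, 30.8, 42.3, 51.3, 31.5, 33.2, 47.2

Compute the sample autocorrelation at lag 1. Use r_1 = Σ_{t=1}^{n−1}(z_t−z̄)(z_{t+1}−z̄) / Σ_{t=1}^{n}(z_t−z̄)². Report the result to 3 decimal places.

Mean z̄ = (45.2 + 53.8 + 34.4 + 30.8 + 42.3 + 51.3 + 31.5 + 33.2 + 47.2)/9 = 41.0778
Numerator Σ_{t=1}^{8}(z_t−z̄)(z_{t+1}−z̄) = -34.6316
Denominator Σ(z_t−z̄)² = 626.3356
r_1 = -34.6316 / 626.3356 = -0.055

-0.055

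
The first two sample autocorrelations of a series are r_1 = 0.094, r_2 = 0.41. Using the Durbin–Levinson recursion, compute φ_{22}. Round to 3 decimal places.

0.405

φ_{22} = (r_2 − r_1²) / (1 − r_1²)
r_1² = (0.094)² = 0.008836
Numerator = 0.41 − 0.0088 = 0.4012; denominator = 1 − 0.0088 = 0.9912
φ_{22} = 0.4012 / 0.9912 = 0.405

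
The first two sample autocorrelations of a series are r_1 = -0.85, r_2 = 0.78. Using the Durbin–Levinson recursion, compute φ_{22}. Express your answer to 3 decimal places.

φ_{22} = (r_2 − r_1²) / (1 − r_1²)
r_1² = (-0.85)² = 0.7225
Numerator = 0.78 − 0.7225 = 0.0575; denominator = 1 − 0.7225 = 0.2775
φ_{22} = 0.0575 / 0.2775 = 0.207

0.207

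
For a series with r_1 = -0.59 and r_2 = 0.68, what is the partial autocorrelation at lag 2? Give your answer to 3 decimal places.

φ_{22} = (r_2 − r_1²) / (1 − r_1²)
r_1² = (-0.59)² = 0.3481
Numerator = 0.68 − 0.3481 = 0.3319; denominator = 1 − 0.3481 = 0.6519
φ_{22} = 0.3319 / 0.6519 = 0.509

0.509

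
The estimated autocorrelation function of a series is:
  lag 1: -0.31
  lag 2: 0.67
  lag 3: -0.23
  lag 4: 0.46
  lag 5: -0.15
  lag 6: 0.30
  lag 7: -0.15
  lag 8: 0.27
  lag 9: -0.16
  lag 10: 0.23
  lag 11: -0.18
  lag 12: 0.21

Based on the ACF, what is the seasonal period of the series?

2

The largest autocorrelation is r_2 = 0.67, with weaker echoes at lags 4 (0.46), 6 (0.30), 8 (0.27), 10 (0.23) and 12 (0.21); the remaining lags stay at or below -0.15.
The dominant spike at lag 2 indicates a seasonal period of 2.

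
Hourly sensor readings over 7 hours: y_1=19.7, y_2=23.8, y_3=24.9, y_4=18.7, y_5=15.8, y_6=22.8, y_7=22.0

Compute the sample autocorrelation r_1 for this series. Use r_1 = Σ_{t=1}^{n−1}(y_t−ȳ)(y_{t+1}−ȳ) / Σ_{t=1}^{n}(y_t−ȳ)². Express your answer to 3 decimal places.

0.042

Mean ȳ = (19.7 + 23.8 + 24.9 + 18.7 + 15.8 + 22.8 + 22.0)/7 = 21.1000
Deviations from mean: -1.4000, 2.7000, 3.8000, -2.4000, -5.3000, 1.7000, 0.9000
Σ(y_t−ȳ)(y_{t+1}−ȳ) = (-3.7800) + (10.2600) + (-9.1200) + (12.7200) + (-9.0100) + (1.5300) = 2.6000
Denominator Σ(y_t−ȳ)² = 61.2400
r_1 = 2.6000 / 61.2400 = 0.042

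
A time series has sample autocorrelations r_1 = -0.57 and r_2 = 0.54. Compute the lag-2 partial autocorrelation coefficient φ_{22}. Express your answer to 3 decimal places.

0.319

φ_{22} = (r_2 − r_1²) / (1 − r_1²)
r_1² = (-0.57)² = 0.3249
Numerator = 0.54 − 0.3249 = 0.2151; denominator = 1 − 0.3249 = 0.6751
φ_{22} = 0.2151 / 0.6751 = 0.319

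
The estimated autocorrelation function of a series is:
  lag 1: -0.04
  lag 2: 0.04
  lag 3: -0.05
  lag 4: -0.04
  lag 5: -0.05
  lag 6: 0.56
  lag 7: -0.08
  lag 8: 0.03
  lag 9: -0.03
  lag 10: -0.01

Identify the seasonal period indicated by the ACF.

The largest autocorrelation is r_6 = 0.56; the remaining lags stay at or below 0.04.
The dominant spike at lag 6 indicates a seasonal period of 6.

6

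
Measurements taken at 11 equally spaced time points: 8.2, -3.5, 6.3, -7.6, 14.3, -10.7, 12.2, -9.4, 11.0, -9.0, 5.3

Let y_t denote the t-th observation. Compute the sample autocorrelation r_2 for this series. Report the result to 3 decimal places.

Mean ȳ = (8.2 − 3.5 + 6.3 − 7.6 + 14.3 − 10.7 + 12.2 − 9.4 + 11.0 − 9.0 + 5.3)/11 = 1.5545
Numerator Σ_{t=1}^{9}(y_t−ȳ)(y_{t+2}−ȳ) = 771.9486
Denominator Σ(y_t−ȳ)² = 936.6273
r_2 = 771.9486 / 936.6273 = 0.824

0.824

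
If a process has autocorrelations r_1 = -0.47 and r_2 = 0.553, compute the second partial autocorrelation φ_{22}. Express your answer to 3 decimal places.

φ_{22} = (r_2 − r_1²) / (1 − r_1²)
r_1² = (-0.47)² = 0.2209
Numerator = 0.553 − 0.2209 = 0.3321; denominator = 1 − 0.2209 = 0.7791
φ_{22} = 0.3321 / 0.7791 = 0.426

0.426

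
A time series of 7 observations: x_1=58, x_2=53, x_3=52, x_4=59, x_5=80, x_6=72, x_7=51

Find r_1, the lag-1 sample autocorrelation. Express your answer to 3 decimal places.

0.241

Mean x̄ = (58 + 53 + 52 + 59 + 80 + 72 + 51)/7 = 60.7143
Deviations from mean: -2.7143, -7.7143, -8.7143, -1.7143, 19.2857, 11.2857, -9.7143
Σ(x_t−x̄)(x_{t+1}−x̄) = (20.9388) + (67.2245) + (14.9388) + (-33.0612) + (217.6531) + (-109.6327) = 178.0612
Denominator Σ(x_t−x̄)² = 739.4286
r_1 = 178.0612 / 739.4286 = 0.241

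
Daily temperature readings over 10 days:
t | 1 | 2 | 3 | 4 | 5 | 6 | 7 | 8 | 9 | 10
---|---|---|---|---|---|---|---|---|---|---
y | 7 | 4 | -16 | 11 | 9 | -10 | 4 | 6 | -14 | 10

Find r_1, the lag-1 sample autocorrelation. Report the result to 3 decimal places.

-0.456

Mean ȳ = (7 + 4 − 16 + 11 + 9 − 10 + 4 + 6 − 14 + 10)/10 = 1.1000
Numerator Σ_{t=1}^{9}(y_t−ȳ)(y_{t+1}−ȳ) = -437.6100
Denominator Σ(y_t−ȳ)² = 958.9000
r_1 = -437.6100 / 958.9000 = -0.456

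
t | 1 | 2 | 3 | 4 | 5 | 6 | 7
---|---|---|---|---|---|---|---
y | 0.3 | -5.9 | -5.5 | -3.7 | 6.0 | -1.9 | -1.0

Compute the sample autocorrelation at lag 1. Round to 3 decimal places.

Mean ȳ = (0.3 − 5.9 − 5.5 − 3.7 + 6.0 − 1.9 − 1.0)/7 = -1.6714
Deviations from mean: 1.9714, -4.2286, -3.8286, -2.0286, 7.6714, -0.2286, 0.6714
Σ(y_t−ȳ)(y_{t+1}−ȳ) = (-8.3363) + (16.1894) + (7.7665) + (-15.5620) + (-1.7535) + (-0.1535) = -1.8494
Denominator Σ(y_t−ȳ)² = 99.8943
r_1 = -1.8494 / 99.8943 = -0.019

-0.019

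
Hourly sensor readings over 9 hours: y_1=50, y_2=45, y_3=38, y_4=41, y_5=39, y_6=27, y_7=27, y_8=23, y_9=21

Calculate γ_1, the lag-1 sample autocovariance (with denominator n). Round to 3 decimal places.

57.287

Mean ȳ = (50 + 45 + 38 + 41 + 39 + 27 + 27 + 23 + 21)/9 = 34.5556
Σ_{t=1}^{8}(y_t−ȳ)(y_{t+1}−ȳ) = 515.5802
γ_1 = 515.5802 / 9 = 57.287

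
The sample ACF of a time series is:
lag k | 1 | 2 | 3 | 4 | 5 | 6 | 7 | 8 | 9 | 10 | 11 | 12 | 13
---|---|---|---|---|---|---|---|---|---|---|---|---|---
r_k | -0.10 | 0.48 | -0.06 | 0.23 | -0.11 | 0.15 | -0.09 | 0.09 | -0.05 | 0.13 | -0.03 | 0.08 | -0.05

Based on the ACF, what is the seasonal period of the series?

2

The largest autocorrelation is r_2 = 0.48, with weaker echoes at lags 4 (0.23) and 6 (0.15); the remaining lags stay at or below 0.13.
The dominant spike at lag 2 indicates a seasonal period of 2.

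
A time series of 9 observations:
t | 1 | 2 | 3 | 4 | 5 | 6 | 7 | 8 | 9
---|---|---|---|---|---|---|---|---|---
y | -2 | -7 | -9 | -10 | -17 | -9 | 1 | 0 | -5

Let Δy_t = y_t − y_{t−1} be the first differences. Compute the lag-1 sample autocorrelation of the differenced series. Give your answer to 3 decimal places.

First differences Δy: -5, -2, -1, -7, 8, 10, -1, -5
Mean of differences = -0.3750
Numerator Σ(Δy_t−Δȳ)(Δy_{t+1}−Δȳ) = 40.4844
Denominator Σ(Δy_t−Δȳ)² = 267.8750
r_1(Δy) = 40.4844 / 267.8750 = 0.151

0.151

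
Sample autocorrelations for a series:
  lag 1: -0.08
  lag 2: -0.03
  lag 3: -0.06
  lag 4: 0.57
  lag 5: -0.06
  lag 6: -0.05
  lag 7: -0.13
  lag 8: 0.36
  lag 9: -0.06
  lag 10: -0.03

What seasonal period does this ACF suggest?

4

The largest autocorrelation is r_4 = 0.57, with a weaker echo at lag 8 (0.36); the remaining lags stay at or below -0.03.
The dominant spike at lag 4 indicates a seasonal period of 4.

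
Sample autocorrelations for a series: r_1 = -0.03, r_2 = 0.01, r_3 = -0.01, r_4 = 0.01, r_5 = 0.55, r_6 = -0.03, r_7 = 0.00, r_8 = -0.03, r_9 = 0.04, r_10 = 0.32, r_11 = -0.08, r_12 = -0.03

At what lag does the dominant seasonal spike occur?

5

The largest autocorrelation is r_5 = 0.55, with a weaker echo at lag 10 (0.32); the remaining lags stay at or below 0.04.
The dominant spike at lag 5 indicates a seasonal period of 5.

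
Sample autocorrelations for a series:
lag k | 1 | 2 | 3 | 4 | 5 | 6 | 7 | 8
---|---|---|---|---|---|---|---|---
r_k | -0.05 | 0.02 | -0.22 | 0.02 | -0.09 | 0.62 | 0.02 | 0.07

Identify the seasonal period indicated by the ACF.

The largest autocorrelation is r_6 = 0.62; the remaining lags stay at or below 0.07.
The dominant spike at lag 6 indicates a seasonal period of 6.

6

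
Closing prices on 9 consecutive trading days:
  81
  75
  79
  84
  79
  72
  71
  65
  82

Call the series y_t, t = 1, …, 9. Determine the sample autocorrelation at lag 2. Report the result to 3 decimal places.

Mean ȳ = (81 + 75 + 79 + 84 + 79 + 72 + 71 + 65 + 82)/9 = 76.4444
Σ(y_t−ȳ)(y_{t+2}−ȳ) = (11.6420) + (-10.9136) + (6.5309) + (-33.5802) + (-13.9136) + (50.8642) + (-30.2469) = -19.6173
Denominator Σ(y_t−ȳ)² = 304.2222
r_2 = -19.6173 / 304.2222 = -0.064

-0.064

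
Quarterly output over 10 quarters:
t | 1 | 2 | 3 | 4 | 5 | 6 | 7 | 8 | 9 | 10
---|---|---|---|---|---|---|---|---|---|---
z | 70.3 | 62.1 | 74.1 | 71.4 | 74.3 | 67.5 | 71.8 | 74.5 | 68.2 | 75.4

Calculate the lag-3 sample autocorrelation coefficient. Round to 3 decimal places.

-0.100

Mean z̄ = (70.3 + 62.1 + 74.1 + 71.4 + 74.3 + 67.5 + 71.8 + 74.5 + 68.2 + 75.4)/10 = 70.9600
Numerator Σ_{t=1}^{7}(z_t−z̄)(z_{t+3}−z̄) = -15.2748
Denominator Σ(z_t−z̄)² = 152.6840
r_3 = -15.2748 / 152.6840 = -0.100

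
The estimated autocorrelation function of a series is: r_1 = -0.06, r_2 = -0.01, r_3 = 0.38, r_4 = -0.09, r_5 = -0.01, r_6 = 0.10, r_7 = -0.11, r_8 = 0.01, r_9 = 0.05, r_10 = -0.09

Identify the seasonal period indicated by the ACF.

3

The largest autocorrelation is r_3 = 0.38; the remaining lags stay at or below 0.10.
The dominant spike at lag 3 indicates a seasonal period of 3.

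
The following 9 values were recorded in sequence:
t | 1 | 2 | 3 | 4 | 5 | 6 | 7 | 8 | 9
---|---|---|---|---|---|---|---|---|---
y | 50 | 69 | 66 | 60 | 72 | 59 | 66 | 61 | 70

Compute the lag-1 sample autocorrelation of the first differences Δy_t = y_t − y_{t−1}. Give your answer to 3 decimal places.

-0.515

First differences Δy: 19, -3, -6, 12, -13, 7, -5, 9
Mean of differences = 2.5000
Numerator Σ(Δy_t−Δȳ)(Δy_{t+1}−Δȳ) = -424.2500
Denominator Σ(Δy_t−Δȳ)² = 824.0000
r_1(Δy) = -424.2500 / 824.0000 = -0.515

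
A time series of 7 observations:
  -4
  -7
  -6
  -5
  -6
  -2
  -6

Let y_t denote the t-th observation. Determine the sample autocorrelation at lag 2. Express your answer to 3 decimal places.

Mean ȳ = (-4 − 7 − 6 − 5 − 6 − 2 − 6)/7 = -5.1429
Deviations from mean: 1.1429, -1.8571, -0.8571, 0.1429, -0.8571, 3.1429, -0.8571
Numerator Σ_{t=1}^{5}(y_t−ȳ)(y_{t+2}−ȳ) = 0.6735
Denominator Σ(y_t−ȳ)² = 16.8571
r_2 = 0.6735 / 16.8571 = 0.040

0.040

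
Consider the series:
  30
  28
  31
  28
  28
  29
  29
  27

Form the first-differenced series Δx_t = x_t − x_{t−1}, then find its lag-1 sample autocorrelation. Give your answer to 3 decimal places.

First differences Δx: -2, 3, -3, 0, 1, 0, -2
Mean of differences = -0.4286
Numerator Σ(Δx_t−Δx̄)(Δx_{t+1}−Δx̄) = -14.7551
Denominator Σ(Δx_t−Δx̄)² = 25.7143
r_1(Δx) = -14.7551 / 25.7143 = -0.574

-0.574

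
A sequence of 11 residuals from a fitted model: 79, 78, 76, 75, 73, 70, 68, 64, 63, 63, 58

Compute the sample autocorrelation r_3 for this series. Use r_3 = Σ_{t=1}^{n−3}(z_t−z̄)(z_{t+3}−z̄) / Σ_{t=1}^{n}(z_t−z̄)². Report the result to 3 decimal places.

0.256

Mean z̄ = (79 + 78 + 76 + 75 + 73 + 70 + 68 + 64 + 63 + 63 + 58)/11 = 69.7273
Numerator Σ_{t=1}^{8}(z_t−z̄)(z_{t+3}−z̄) = 126.7769
Denominator Σ(z_t−z̄)² = 496.1818
r_3 = 126.7769 / 496.1818 = 0.256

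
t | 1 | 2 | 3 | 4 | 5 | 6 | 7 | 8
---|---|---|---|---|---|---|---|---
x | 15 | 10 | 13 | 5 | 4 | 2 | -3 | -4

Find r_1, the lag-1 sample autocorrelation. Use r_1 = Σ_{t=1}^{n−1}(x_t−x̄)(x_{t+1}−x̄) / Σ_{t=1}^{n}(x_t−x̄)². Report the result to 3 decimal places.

Mean x̄ = (15 + 10 + 13 + 5 + 4 + 2 − 3 − 4)/8 = 5.2500
Deviations from mean: 9.7500, 4.7500, 7.7500, -0.2500, -1.2500, -3.2500, -8.2500, -9.2500
Numerator Σ_{t=1}^{7}(x_t−x̄)(x_{t+1}−x̄) = 188.6875
Denominator Σ(x_t−x̄)² = 343.5000
r_1 = 188.6875 / 343.5000 = 0.549

0.549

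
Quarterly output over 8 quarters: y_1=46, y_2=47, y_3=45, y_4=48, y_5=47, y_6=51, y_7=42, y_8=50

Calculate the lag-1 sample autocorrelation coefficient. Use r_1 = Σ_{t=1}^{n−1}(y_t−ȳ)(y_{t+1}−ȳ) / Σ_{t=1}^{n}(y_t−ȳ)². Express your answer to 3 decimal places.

Mean ȳ = (46 + 47 + 45 + 48 + 47 + 51 + 42 + 50)/8 = 47.0000
Deviations from mean: -1.0000, 0.0000, -2.0000, 1.0000, 0.0000, 4.0000, -5.0000, 3.0000
Σ(y_t−ȳ)(y_{t+1}−ȳ) = (0.0000) + (0.0000) + (-2.0000) + (0.0000) + (0.0000) + (-20.0000) + (-15.0000) = -37.0000
Denominator Σ(y_t−ȳ)² = 56.0000
r_1 = -37.0000 / 56.0000 = -0.661

-0.661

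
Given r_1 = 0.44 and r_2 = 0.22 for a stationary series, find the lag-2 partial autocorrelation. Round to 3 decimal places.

0.033

φ_{22} = (r_2 − r_1²) / (1 − r_1²)
r_1² = (0.44)² = 0.1936
Numerator = 0.22 − 0.1936 = 0.0264; denominator = 1 − 0.1936 = 0.8064
φ_{22} = 0.0264 / 0.8064 = 0.033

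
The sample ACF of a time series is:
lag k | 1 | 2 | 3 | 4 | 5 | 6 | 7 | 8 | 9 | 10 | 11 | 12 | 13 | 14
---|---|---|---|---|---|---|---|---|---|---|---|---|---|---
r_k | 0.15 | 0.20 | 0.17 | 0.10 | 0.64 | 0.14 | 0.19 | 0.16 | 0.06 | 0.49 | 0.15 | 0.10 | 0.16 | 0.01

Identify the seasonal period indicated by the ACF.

5

The largest autocorrelation is r_5 = 0.64, with a weaker echo at lag 10 (0.49); the remaining lags stay at or below 0.20.
The dominant spike at lag 5 indicates a seasonal period of 5.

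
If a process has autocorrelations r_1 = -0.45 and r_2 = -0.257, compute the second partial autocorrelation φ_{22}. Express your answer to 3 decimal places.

-0.576

φ_{22} = (r_2 − r_1²) / (1 − r_1²)
r_1² = (-0.45)² = 0.2025
Numerator = -0.257 − 0.2025 = -0.4595; denominator = 1 − 0.2025 = 0.7975
φ_{22} = -0.4595 / 0.7975 = -0.576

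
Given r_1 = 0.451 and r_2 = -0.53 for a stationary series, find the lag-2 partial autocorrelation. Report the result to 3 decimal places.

φ_{22} = (r_2 − r_1²) / (1 − r_1²)
r_1² = (0.451)² = 0.203401
Numerator = -0.53 − 0.2034 = -0.7334; denominator = 1 − 0.2034 = 0.7966
φ_{22} = -0.7334 / 0.7966 = -0.921

-0.921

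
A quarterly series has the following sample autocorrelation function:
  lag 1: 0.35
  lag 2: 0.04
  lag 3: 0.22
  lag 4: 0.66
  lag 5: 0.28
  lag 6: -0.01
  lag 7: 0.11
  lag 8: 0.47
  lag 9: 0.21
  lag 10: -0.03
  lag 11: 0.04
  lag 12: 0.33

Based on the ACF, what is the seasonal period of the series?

4

The largest autocorrelation is r_4 = 0.66, with a weaker echo at lag 8 (0.47); the remaining lags stay at or below 0.35. The elevated value at lag 1 (0.35), dropping to 0.04 at lag 2, reflects decaying short-term dependence rather than seasonality.
The dominant spike at lag 4 indicates a seasonal period of 4.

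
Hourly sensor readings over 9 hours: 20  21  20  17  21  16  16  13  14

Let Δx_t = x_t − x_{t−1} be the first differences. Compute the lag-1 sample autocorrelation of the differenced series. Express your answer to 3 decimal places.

First differences Δx: 1, -1, -3, 4, -5, 0, -3, 1
Mean of differences = -0.7500
Numerator Σ(Δx_t−Δx̄)(Δx_{t+1}−Δx̄) = -39.5625
Denominator Σ(Δx_t−Δx̄)² = 57.5000
r_1(Δx) = -39.5625 / 57.5000 = -0.688

-0.688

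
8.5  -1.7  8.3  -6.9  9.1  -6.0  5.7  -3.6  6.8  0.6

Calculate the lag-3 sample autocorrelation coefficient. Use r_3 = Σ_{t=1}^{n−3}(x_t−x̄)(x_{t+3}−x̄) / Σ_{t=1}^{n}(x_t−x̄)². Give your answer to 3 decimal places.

-0.697

Mean x̄ = (8.5 − 1.7 + 8.3 − 6.9 + 9.1 − 6.0 + 5.7 − 3.6 + 6.8 + 0.6)/10 = 2.0800
Σ(x_t−x̄)(x_{t+3}−x̄) = (-57.6516) + (-26.5356) + (-50.2576) + (-32.5076) + (-39.8736) + (-38.1376) + (-5.3576) = -250.3212
Denominator Σ(x_t−x̄)² = 359.2360
r_3 = -250.3212 / 359.2360 = -0.697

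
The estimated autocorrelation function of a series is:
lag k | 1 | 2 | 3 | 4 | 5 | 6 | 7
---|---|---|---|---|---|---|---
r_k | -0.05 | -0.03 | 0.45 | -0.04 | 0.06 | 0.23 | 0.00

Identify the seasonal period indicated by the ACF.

The largest autocorrelation is r_3 = 0.45, with a weaker echo at lag 6 (0.23); the remaining lags stay at or below 0.06.
The dominant spike at lag 3 indicates a seasonal period of 3.

3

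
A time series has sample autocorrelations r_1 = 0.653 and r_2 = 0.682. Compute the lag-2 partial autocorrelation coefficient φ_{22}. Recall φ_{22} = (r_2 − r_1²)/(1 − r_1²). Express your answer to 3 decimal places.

φ_{22} = (r_2 − r_1²) / (1 − r_1²)
r_1² = (0.653)² = 0.426409
Numerator = 0.682 − 0.4264 = 0.2556; denominator = 1 − 0.4264 = 0.5736
φ_{22} = 0.2556 / 0.5736 = 0.446

0.446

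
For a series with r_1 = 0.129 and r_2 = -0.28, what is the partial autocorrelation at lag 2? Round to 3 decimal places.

φ_{22} = (r_2 − r_1²) / (1 − r_1²)
r_1² = (0.129)² = 0.016641
Numerator = -0.28 − 0.0166 = -0.2966; denominator = 1 − 0.0166 = 0.9834
φ_{22} = -0.2966 / 0.9834 = -0.302

-0.302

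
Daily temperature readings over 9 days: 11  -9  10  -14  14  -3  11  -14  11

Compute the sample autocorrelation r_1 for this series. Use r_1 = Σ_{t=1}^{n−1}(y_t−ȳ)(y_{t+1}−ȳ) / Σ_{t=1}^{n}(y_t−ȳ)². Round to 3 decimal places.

Mean ȳ = (11 − 9 + 10 − 14 + 14 − 3 + 11 − 14 + 11)/9 = 1.8889
Numerator Σ_{t=1}^{8}(y_t−ȳ)(y_{t+1}−ȳ) = -902.1235
Denominator Σ(y_t−ȳ)² = 1108.8889
r_1 = -902.1235 / 1108.8889 = -0.814

-0.814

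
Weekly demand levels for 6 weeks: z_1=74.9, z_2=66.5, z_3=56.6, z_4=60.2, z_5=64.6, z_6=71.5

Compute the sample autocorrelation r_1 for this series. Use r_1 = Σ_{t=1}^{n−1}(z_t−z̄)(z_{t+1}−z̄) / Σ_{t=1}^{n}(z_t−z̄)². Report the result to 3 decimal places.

Mean z̄ = (74.9 + 66.5 + 56.6 + 60.2 + 64.6 + 71.5)/6 = 65.7167
Numerator Σ_{t=1}^{5}(z_t−z̄)(z_{t+1}−z̄) = 50.0481
Denominator Σ(z_t−z̄)² = 233.1883
r_1 = 50.0481 / 233.1883 = 0.215

0.215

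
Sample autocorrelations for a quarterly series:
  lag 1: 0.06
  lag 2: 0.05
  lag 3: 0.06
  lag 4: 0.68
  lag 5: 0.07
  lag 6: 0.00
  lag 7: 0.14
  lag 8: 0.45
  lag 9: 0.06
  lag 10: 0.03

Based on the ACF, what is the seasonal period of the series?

4

The largest autocorrelation is r_4 = 0.68, with a weaker echo at lag 8 (0.45); the remaining lags stay at or below 0.14.
The dominant spike at lag 4 indicates a seasonal period of 4.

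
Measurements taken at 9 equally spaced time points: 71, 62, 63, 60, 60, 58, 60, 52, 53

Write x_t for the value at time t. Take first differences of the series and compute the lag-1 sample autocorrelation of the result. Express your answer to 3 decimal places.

-0.547

First differences Δx: -9, 1, -3, 0, -2, 2, -8, 1
Mean of differences = -2.2500
Numerator Σ(Δx_t−Δx̄)(Δx_{t+1}−Δx̄) = -67.5625
Denominator Σ(Δx_t−Δx̄)² = 123.5000
r_1(Δx) = -67.5625 / 123.5000 = -0.547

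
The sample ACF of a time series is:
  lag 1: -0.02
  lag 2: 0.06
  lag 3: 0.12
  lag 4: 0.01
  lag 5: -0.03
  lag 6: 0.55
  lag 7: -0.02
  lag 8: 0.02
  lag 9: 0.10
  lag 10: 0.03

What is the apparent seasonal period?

The largest autocorrelation is r_6 = 0.55; the remaining lags stay at or below 0.12.
The dominant spike at lag 6 indicates a seasonal period of 6.

6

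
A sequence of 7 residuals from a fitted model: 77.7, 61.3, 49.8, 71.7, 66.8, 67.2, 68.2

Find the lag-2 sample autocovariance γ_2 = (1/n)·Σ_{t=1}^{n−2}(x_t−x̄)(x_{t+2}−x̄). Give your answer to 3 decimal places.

-31.391

Mean x̄ = (77.7 + 61.3 + 49.8 + 71.7 + 66.8 + 67.2 + 68.2)/7 = 66.1000
Σ_{t=1}^{5}(x_t−x̄)(x_{t+2}−x̄) = -219.7400
γ_2 = -219.7400 / 7 = -31.391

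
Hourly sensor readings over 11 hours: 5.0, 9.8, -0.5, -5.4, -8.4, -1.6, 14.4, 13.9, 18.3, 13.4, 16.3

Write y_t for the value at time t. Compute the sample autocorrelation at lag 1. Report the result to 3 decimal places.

Mean ȳ = (5.0 + 9.8 − 0.5 − 5.4 − 8.4 − 1.6 + 14.4 + 13.9 + 18.3 + 13.4 + 16.3)/11 = 6.8364
Numerator Σ_{t=1}^{10}(y_t−ȳ)(y_{t+1}−ȳ) = 585.5141
Denominator Σ(y_t−ȳ)² = 890.1855
r_1 = 585.5141 / 890.1855 = 0.658

0.658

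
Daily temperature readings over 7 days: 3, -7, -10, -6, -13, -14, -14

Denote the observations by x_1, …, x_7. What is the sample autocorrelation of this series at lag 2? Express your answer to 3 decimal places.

Mean x̄ = (3 − 7 − 10 − 6 − 13 − 14 − 14)/7 = -8.7143
Numerator Σ_{t=1}^{5}(x_t−x̄)(x_{t+2}−x̄) = 3.4082
Denominator Σ(x_t−x̄)² = 223.4286
r_2 = 3.4082 / 223.4286 = 0.015

0.015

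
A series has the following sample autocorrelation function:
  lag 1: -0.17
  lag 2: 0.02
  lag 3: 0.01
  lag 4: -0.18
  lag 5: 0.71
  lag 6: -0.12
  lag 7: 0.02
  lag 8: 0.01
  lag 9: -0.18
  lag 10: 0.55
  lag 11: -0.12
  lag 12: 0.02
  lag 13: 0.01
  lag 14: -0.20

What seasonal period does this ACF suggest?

The largest autocorrelation is r_5 = 0.71, with a weaker echo at lag 10 (0.55); the remaining lags stay at or below 0.02.
The dominant spike at lag 5 indicates a seasonal period of 5.

5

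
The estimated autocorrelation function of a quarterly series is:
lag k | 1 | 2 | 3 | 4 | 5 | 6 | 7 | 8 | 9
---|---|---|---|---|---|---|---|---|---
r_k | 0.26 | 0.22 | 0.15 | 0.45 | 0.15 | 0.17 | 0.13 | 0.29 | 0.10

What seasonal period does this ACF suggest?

4

The largest autocorrelation is r_4 = 0.45, with a weaker echo at lag 8 (0.29); the remaining lags stay at or below 0.26. The elevated value at lag 1 (0.26), dropping to 0.22 at lag 2, reflects decaying short-term dependence rather than seasonality.
The dominant spike at lag 4 indicates a seasonal period of 4.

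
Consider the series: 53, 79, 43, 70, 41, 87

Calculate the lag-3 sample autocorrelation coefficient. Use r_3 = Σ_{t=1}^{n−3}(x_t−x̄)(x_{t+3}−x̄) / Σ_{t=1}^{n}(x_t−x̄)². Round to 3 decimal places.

-0.486

Mean x̄ = (53 + 79 + 43 + 70 + 41 + 87)/6 = 62.1667
Deviations from mean: -9.1667, 16.8333, -19.1667, 7.8333, -21.1667, 24.8333
Σ(x_t−x̄)(x_{t+3}−x̄) = (-71.8056) + (-356.3056) + (-475.9722) = -904.0833
Denominator Σ(x_t−x̄)² = 1860.8333
r_3 = -904.0833 / 1860.8333 = -0.486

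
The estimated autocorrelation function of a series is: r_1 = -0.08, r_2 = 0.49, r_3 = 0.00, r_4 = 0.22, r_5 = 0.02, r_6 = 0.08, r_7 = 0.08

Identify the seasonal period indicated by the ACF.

The largest autocorrelation is r_2 = 0.49, with a weaker echo at lag 4 (0.22); the remaining lags stay at or below 0.08.
The dominant spike at lag 2 indicates a seasonal period of 2.

2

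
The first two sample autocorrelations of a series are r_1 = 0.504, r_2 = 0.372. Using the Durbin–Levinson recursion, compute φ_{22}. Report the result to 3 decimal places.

φ_{22} = (r_2 − r_1²) / (1 − r_1²)
r_1² = (0.504)² = 0.254016
Numerator = 0.372 − 0.2540 = 0.1180; denominator = 1 − 0.2540 = 0.7460
φ_{22} = 0.1180 / 0.7460 = 0.158

0.158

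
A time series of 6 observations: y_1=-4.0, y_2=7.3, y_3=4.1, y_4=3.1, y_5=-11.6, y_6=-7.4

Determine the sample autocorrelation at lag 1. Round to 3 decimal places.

0.240

Mean ȳ = (-4.0 + 7.3 + 4.1 + 3.1 − 11.6 − 7.4)/6 = -1.4167
Deviations from mean: -2.5833, 8.7167, 5.5167, 4.5167, -10.1833, -5.9833
Σ(y_t−ȳ)(y_{t+1}−ȳ) = (-22.5181) + (48.0869) + (24.9169) + (-45.9947) + (60.9303) = 65.4214
Denominator Σ(y_t−ȳ)² = 272.9883
r_1 = 65.4214 / 272.9883 = 0.240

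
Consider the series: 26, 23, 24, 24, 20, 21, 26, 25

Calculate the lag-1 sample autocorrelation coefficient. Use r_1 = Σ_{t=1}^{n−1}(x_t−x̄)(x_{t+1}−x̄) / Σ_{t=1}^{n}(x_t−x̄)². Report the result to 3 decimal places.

0.107

Mean x̄ = (26 + 23 + 24 + 24 + 20 + 21 + 26 + 25)/8 = 23.6250
Deviations from mean: 2.3750, -0.6250, 0.3750, 0.3750, -3.6250, -2.6250, 2.3750, 1.3750
Numerator Σ_{t=1}^{7}(x_t−x̄)(x_{t+1}−x̄) = 3.6094
Denominator Σ(x_t−x̄)² = 33.8750
r_1 = 3.6094 / 33.8750 = 0.107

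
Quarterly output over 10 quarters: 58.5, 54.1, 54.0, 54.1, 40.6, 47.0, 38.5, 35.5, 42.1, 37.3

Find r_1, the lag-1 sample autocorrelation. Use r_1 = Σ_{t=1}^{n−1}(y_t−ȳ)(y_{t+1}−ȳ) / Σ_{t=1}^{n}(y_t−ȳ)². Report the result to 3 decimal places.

Mean ȳ = (58.5 + 54.1 + 54.0 + 54.1 + 40.6 + 47.0 + 38.5 + 35.5 + 42.1 + 37.3)/10 = 46.1700
Numerator Σ_{t=1}^{9}(y_t−ȳ)(y_{t+1}−ȳ) = 328.1681
Denominator Σ(y_t−ȳ)² = 638.7410
r_1 = 328.1681 / 638.7410 = 0.514

0.514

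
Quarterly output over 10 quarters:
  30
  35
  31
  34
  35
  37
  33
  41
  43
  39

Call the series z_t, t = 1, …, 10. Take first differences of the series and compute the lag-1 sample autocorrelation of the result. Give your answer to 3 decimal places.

First differences Δz: 5, -4, 3, 1, 2, -4, 8, 2, -4
Mean of differences = 1.0000
Numerator Σ(Δz_t−Δz̄)(Δz_{t+1}−Δz̄) = -68.0000
Denominator Σ(Δz_t−Δz̄)² = 146.0000
r_1(Δz) = -68.0000 / 146.0000 = -0.466

-0.466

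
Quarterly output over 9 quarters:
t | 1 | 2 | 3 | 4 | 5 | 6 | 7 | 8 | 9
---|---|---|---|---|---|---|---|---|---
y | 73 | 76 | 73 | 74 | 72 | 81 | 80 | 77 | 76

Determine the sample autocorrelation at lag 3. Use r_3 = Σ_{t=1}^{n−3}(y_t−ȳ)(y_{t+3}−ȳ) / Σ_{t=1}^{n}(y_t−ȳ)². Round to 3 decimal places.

Mean ȳ = (73 + 76 + 73 + 74 + 72 + 81 + 80 + 77 + 76)/9 = 75.7778
Σ(y_t−ȳ)(y_{t+3}−ȳ) = (4.9383) + (-0.8395) + (-14.5062) + (-7.5062) + (-4.6173) + (1.1605) = -21.3704
Denominator Σ(y_t−ȳ)² = 79.5556
r_3 = -21.3704 / 79.5556 = -0.269

-0.269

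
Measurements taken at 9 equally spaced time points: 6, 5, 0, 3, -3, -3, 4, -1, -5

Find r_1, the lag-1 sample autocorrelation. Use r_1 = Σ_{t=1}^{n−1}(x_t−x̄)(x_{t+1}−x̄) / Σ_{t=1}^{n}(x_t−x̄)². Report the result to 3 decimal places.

Mean x̄ = (6 + 5 + 0 + 3 − 3 − 3 + 4 − 1 − 5)/9 = 0.6667
Numerator Σ_{t=1}^{8}(x_t−x̄)(x_{t+1}−x̄) = 15.2222
Denominator Σ(x_t−x̄)² = 126.0000
r_1 = 15.2222 / 126.0000 = 0.121

0.121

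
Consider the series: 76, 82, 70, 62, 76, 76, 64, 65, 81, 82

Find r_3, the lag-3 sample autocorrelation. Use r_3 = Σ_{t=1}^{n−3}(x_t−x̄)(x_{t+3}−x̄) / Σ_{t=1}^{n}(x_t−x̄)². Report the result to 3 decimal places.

0.015

Mean x̄ = (76 + 82 + 70 + 62 + 76 + 76 + 64 + 65 + 81 + 82)/10 = 73.4000
Numerator Σ_{t=1}^{7}(x_t−x̄)(x_{t+3}−x̄) = 8.1200
Denominator Σ(x_t−x̄)² = 526.4000
r_3 = 8.1200 / 526.4000 = 0.015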